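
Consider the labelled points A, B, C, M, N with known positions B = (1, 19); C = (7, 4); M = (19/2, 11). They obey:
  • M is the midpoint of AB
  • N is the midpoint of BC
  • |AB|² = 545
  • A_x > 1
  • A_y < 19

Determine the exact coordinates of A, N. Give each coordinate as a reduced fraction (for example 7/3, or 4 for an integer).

A = (18, 3)
N = (4, 23/2)

1. A_x = 18  [A = 2·M−B = 2·(19/2, 11)−(1, 19)]
2. A_y = 3  [A = 2·M−B = 2·(19/2, 11)−(1, 19)]
   so A = (18, 3)
3. N_x = 4  [2·N = B+C = (1, 19)+(7, 4)]
4. N_y = 23/2  [2·N = B+C = (1, 19)+(7, 4)]
   so N = (4, 23/2)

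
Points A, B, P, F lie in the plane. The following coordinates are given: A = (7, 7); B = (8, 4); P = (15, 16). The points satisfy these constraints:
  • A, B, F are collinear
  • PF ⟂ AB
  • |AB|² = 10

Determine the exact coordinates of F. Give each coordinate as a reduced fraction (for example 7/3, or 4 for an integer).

1. F_x = 51/10  [[A, B, F are collinear ⇒ 3x+1y-28=0] ∩ [PF ⟂ AB ⇒ 1x-3y+33=0]]
2. F_y = 127/10  [[A, B, F are collinear ⇒ 3x+1y-28=0] ∩ [PF ⟂ AB ⇒ 1x-3y+33=0]]
   so F = (51/10, 127/10)

F = (51/10, 127/10)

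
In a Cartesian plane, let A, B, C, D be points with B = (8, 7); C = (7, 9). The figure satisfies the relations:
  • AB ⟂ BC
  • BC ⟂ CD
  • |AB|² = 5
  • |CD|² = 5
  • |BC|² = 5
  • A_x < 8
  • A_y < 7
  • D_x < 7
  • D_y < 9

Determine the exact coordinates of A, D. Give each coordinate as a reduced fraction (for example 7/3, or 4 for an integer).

1. A_x = 6  [[AB ⟂ BC ⇒ 1x-2y+6=0] ∩ [|A−(8, 7)|²=5]]
2. A_y = 6  [[AB ⟂ BC ⇒ 1x-2y+6=0] ∩ [|A−(8, 7)|²=5]]
   so A = (6, 6)
3. D_x = 5  [[BC ⟂ CD ⇒ -1x+2y-11=0] ∩ [|D−(7, 9)|²=5]]
4. D_y = 8  [[BC ⟂ CD ⇒ -1x+2y-11=0] ∩ [|D−(7, 9)|²=5]]
   so D = (5, 8)

A = (6, 6)
D = (5, 8)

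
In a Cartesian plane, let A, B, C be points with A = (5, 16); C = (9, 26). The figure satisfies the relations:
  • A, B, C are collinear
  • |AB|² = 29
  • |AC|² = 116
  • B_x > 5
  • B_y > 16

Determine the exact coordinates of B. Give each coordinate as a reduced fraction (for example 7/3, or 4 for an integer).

1. B_x = 7  [[A, B, C are collinear ⇒ 10x-4y+14=0] ∩ [|B−(5, 16)|²=29]]
2. B_y = 21  [[A, B, C are collinear ⇒ 10x-4y+14=0] ∩ [|B−(5, 16)|²=29]]
   so B = (7, 21)

B = (7, 21)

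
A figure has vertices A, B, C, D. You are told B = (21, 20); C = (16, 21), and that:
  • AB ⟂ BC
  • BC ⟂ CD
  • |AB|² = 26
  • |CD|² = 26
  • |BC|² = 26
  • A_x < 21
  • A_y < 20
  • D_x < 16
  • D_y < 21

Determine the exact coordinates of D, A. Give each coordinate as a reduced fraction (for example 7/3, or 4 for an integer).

1. D_x = 15  [[BC ⟂ CD ⇒ -5x+1y+59=0] ∩ [|D−(16, 21)|²=26]]
2. D_y = 16  [[BC ⟂ CD ⇒ -5x+1y+59=0] ∩ [|D−(16, 21)|²=26]]
   so D = (15, 16)
3. A_x = 20  [[AB ⟂ BC ⇒ 5x-1y-85=0] ∩ [|A−(21, 20)|²=26]]
4. A_y = 15  [[AB ⟂ BC ⇒ 5x-1y-85=0] ∩ [|A−(21, 20)|²=26]]
   so A = (20, 15)

D = (15, 16)
A = (20, 15)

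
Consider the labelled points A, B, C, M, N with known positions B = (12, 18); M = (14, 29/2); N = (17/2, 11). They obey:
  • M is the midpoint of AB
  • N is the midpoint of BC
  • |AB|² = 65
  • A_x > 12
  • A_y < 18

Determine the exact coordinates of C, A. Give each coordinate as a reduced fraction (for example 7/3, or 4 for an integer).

C = (5, 4)
A = (16, 11)

1. A_x = 16  [A = 2·M−B = 2·(14, 29/2)−(12, 18)]
2. A_y = 11  [A = 2·M−B = 2·(14, 29/2)−(12, 18)]
   so A = (16, 11)
3. C_x = 5  [C = 2·N−B = 2·(17/2, 11)−(12, 18)]
4. C_y = 4  [C = 2·N−B = 2·(17/2, 11)−(12, 18)]
   so C = (5, 4)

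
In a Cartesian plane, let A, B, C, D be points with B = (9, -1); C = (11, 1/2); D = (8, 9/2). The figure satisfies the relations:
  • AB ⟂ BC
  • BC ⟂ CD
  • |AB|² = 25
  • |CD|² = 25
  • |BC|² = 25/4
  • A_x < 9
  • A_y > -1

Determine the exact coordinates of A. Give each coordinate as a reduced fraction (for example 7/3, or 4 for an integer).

1. A_x = 6  [[AB ⟂ BC ⇒ -2x-3/2y+33/2=0] ∩ [|A−(9, -1)|²=25]]
2. A_y = 3  [[AB ⟂ BC ⇒ -2x-3/2y+33/2=0] ∩ [|A−(9, -1)|²=25]]
   so A = (6, 3)

A = (6, 3)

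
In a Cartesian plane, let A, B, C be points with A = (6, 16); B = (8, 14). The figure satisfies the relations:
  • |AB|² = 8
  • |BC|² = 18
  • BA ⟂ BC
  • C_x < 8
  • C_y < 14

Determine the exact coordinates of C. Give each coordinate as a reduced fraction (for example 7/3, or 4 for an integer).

C = (5, 11)

1. C_x = 5  [[BA ⟂ BC ⇒ -2x+2y-12=0] ∩ [|C−(8, 14)|²=18]]
2. C_y = 11  [[BA ⟂ BC ⇒ -2x+2y-12=0] ∩ [|C−(8, 14)|²=18]]
   so C = (5, 11)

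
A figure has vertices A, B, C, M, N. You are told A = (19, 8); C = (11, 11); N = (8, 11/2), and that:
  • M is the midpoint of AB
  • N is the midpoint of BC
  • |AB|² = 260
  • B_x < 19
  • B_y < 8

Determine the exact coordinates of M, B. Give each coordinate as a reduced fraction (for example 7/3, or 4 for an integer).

M = (12, 4)
B = (5, 0)

1. B_x = 5  [B = 2·N−C = 2·(8, 11/2)−(11, 11)]
2. B_y = 0  [B = 2·N−C = 2·(8, 11/2)−(11, 11)]
   so B = (5, 0)
3. M_x = 12  [2·M = A+B = (19, 8)+(5, 0)]
4. M_y = 4  [2·M = A+B = (19, 8)+(5, 0)]
   so M = (12, 4)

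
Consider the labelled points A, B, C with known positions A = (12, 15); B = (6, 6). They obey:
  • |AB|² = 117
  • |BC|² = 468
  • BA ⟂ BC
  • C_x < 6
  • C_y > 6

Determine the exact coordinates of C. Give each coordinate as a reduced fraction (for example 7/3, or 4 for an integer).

1. C_x = -12  [[BA ⟂ BC ⇒ 6x+9y-90=0] ∩ [|C−(6, 6)|²=468]]
2. C_y = 18  [[BA ⟂ BC ⇒ 6x+9y-90=0] ∩ [|C−(6, 6)|²=468]]
   so C = (-12, 18)

C = (-12, 18)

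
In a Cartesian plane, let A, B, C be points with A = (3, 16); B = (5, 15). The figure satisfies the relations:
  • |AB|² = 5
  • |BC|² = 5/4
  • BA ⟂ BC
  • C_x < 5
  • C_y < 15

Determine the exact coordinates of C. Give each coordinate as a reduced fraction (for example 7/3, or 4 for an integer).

C = (9/2, 14)

1. C_x = 9/2  [[BA ⟂ BC ⇒ -2x+1y-5=0] ∩ [|C−(5, 15)|²=5/4]]
2. C_y = 14  [[BA ⟂ BC ⇒ -2x+1y-5=0] ∩ [|C−(5, 15)|²=5/4]]
   so C = (9/2, 14)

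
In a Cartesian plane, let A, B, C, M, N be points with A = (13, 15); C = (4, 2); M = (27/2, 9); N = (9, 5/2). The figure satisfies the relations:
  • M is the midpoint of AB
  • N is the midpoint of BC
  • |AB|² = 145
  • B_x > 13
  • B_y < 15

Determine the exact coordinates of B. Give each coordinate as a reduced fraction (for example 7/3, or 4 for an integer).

B = (14, 3)

1. B_x = 14  [B = 2·M−A = 2·(27/2, 9)−(13, 15)]
2. B_y = 3  [B = 2·M−A = 2·(27/2, 9)−(13, 15)]
   so B = (14, 3)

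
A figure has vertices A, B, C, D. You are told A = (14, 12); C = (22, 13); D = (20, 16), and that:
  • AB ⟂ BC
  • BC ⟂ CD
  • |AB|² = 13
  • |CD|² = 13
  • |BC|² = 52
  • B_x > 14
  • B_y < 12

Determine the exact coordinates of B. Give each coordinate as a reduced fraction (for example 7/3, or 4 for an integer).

1. B_x = 16  [[BC ⟂ CD ⇒ 2x-3y-5=0] ∩ [|B−(14, 12)|²=13]]
2. B_y = 9  [[BC ⟂ CD ⇒ 2x-3y-5=0] ∩ [|B−(14, 12)|²=13]]
   so B = (16, 9)

B = (16, 9)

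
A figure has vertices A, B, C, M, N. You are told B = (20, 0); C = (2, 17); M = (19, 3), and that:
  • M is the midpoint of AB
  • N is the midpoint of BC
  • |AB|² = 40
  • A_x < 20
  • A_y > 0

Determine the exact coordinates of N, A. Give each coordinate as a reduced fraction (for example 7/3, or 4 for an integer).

1. A_x = 18  [A = 2·M−B = 2·(19, 3)−(20, 0)]
2. A_y = 6  [A = 2·M−B = 2·(19, 3)−(20, 0)]
   so A = (18, 6)
3. N_x = 11  [2·N = B+C = (20, 0)+(2, 17)]
4. N_y = 17/2  [2·N = B+C = (20, 0)+(2, 17)]
   so N = (11, 17/2)

N = (11, 17/2)
A = (18, 6)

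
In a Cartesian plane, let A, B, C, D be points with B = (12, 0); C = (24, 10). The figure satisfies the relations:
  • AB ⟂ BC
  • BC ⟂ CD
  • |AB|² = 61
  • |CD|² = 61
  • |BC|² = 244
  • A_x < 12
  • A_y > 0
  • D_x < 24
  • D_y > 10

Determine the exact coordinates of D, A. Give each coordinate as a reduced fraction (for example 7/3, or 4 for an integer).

D = (19, 16)
A = (7, 6)

1. D_x = 19  [[BC ⟂ CD ⇒ 12x+10y-388=0] ∩ [|D−(24, 10)|²=61]]
2. D_y = 16  [[BC ⟂ CD ⇒ 12x+10y-388=0] ∩ [|D−(24, 10)|²=61]]
   so D = (19, 16)
3. A_x = 7  [[AB ⟂ BC ⇒ -12x-10y+144=0] ∩ [|A−(12, 0)|²=61]]
4. A_y = 6  [[AB ⟂ BC ⇒ -12x-10y+144=0] ∩ [|A−(12, 0)|²=61]]
   so A = (7, 6)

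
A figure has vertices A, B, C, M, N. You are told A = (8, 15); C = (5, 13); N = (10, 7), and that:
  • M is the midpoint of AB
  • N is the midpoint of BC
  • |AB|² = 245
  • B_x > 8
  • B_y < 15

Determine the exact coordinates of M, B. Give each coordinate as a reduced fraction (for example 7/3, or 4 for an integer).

1. B_x = 15  [B = 2·N−C = 2·(10, 7)−(5, 13)]
2. B_y = 1  [B = 2·N−C = 2·(10, 7)−(5, 13)]
   so B = (15, 1)
3. M_x = 23/2  [2·M = A+B = (8, 15)+(15, 1)]
4. M_y = 8  [2·M = A+B = (8, 15)+(15, 1)]
   so M = (23/2, 8)

M = (23/2, 8)
B = (15, 1)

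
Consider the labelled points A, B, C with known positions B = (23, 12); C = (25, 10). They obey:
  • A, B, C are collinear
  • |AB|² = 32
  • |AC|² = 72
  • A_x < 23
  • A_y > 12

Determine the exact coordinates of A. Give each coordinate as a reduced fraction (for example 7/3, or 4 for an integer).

1. A_x = 19  [[A, B, C are collinear ⇒ 2x+2y-70=0] ∩ [|A−(23, 12)|²=32]]
2. A_y = 16  [[A, B, C are collinear ⇒ 2x+2y-70=0] ∩ [|A−(23, 12)|²=32]]
   so A = (19, 16)

A = (19, 16)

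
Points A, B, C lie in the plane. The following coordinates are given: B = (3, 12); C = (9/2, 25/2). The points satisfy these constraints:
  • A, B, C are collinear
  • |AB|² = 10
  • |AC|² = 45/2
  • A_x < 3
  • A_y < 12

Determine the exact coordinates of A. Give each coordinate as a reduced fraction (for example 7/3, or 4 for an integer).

1. A_x = 0  [[A, B, C are collinear ⇒ -1/2x+3/2y-33/2=0] ∩ [|A−(3, 12)|²=10]]
2. A_y = 11  [[A, B, C are collinear ⇒ -1/2x+3/2y-33/2=0] ∩ [|A−(3, 12)|²=10]]
   so A = (0, 11)

A = (0, 11)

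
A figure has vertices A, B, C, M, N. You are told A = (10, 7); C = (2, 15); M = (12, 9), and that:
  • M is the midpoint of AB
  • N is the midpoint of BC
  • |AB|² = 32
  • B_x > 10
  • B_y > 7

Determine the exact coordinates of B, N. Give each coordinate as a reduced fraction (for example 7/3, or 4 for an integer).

B = (14, 11)
N = (8, 13)

1. B_x = 14  [B = 2·M−A = 2·(12, 9)−(10, 7)]
2. B_y = 11  [B = 2·M−A = 2·(12, 9)−(10, 7)]
   so B = (14, 11)
3. N_x = 8  [2·N = B+C = (14, 11)+(2, 15)]
4. N_y = 13  [2·N = B+C = (14, 11)+(2, 15)]
   so N = (8, 13)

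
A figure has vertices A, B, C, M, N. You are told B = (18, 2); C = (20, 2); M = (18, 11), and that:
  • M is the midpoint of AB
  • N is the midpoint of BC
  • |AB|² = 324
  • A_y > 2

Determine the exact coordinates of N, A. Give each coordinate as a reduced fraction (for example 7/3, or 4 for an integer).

N = (19, 2)
A = (18, 20)

1. A_x = 18  [A = 2·M−B = 2·(18, 11)−(18, 2)]
2. A_y = 20  [A = 2·M−B = 2·(18, 11)−(18, 2)]
   so A = (18, 20)
3. N_x = 19  [2·N = B+C = (18, 2)+(20, 2)]
4. N_y = 2  [2·N = B+C = (18, 2)+(20, 2)]
   so N = (19, 2)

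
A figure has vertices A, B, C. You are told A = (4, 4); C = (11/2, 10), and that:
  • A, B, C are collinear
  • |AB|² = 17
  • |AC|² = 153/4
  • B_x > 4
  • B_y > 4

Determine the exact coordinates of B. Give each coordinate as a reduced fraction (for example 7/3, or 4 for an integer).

1. B_x = 5  [[A, B, C are collinear ⇒ 6x-3/2y-18=0] ∩ [|B−(4, 4)|²=17]]
2. B_y = 8  [[A, B, C are collinear ⇒ 6x-3/2y-18=0] ∩ [|B−(4, 4)|²=17]]
   so B = (5, 8)

B = (5, 8)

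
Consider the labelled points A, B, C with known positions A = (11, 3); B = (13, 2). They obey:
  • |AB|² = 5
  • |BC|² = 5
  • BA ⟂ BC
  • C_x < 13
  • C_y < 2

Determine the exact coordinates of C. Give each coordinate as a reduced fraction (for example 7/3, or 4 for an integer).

1. C_x = 12  [[BA ⟂ BC ⇒ -2x+1y+24=0] ∩ [|C−(13, 2)|²=5]]
2. C_y = 0  [[BA ⟂ BC ⇒ -2x+1y+24=0] ∩ [|C−(13, 2)|²=5]]
   so C = (12, 0)

C = (12, 0)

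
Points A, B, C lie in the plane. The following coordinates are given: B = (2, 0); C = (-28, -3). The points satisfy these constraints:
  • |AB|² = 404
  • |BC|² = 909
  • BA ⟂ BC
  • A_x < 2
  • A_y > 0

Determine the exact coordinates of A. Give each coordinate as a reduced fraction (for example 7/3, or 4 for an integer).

A = (0, 20)

1. A_x = 0  [[BA ⟂ BC ⇒ -30x-3y+60=0] ∩ [|A−(2, 0)|²=404]]
2. A_y = 20  [[BA ⟂ BC ⇒ -30x-3y+60=0] ∩ [|A−(2, 0)|²=404]]
   so A = (0, 20)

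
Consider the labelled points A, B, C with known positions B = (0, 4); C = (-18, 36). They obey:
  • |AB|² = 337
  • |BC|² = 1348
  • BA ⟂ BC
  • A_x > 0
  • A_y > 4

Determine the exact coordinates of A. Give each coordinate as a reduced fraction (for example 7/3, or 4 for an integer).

1. A_x = 16  [[BA ⟂ BC ⇒ -18x+32y-128=0] ∩ [|A−(0, 4)|²=337]]
2. A_y = 13  [[BA ⟂ BC ⇒ -18x+32y-128=0] ∩ [|A−(0, 4)|²=337]]
   so A = (16, 13)

A = (16, 13)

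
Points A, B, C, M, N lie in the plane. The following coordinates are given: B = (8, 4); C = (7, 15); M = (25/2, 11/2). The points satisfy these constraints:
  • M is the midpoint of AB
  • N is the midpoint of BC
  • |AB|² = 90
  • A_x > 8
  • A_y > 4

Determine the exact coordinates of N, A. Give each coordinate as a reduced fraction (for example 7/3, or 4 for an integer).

N = (15/2, 19/2)
A = (17, 7)

1. A_x = 17  [A = 2·M−B = 2·(25/2, 11/2)−(8, 4)]
2. A_y = 7  [A = 2·M−B = 2·(25/2, 11/2)−(8, 4)]
   so A = (17, 7)
3. N_x = 15/2  [2·N = B+C = (8, 4)+(7, 15)]
4. N_y = 19/2  [2·N = B+C = (8, 4)+(7, 15)]
   so N = (15/2, 19/2)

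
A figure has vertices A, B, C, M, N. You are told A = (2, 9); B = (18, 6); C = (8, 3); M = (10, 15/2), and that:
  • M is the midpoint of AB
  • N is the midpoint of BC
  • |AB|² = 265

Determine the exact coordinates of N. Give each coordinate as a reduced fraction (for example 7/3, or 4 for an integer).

N = (13, 9/2)

1. N_x = 13  [2·N = B+C = (18, 6)+(8, 3)]
2. N_y = 9/2  [2·N = B+C = (18, 6)+(8, 3)]
   so N = (13, 9/2)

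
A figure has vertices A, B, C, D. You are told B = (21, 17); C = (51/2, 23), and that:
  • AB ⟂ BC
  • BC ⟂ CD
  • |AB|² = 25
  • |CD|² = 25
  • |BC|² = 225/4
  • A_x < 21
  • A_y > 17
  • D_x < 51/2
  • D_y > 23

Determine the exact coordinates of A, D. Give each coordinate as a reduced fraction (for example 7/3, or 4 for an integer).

A = (17, 20)
D = (43/2, 26)

1. A_x = 17  [[AB ⟂ BC ⇒ -9/2x-6y+393/2=0] ∩ [|A−(21, 17)|²=25]]
2. A_y = 20  [[AB ⟂ BC ⇒ -9/2x-6y+393/2=0] ∩ [|A−(21, 17)|²=25]]
   so A = (17, 20)
3. D_x = 43/2  [[BC ⟂ CD ⇒ 9/2x+6y-1011/4=0] ∩ [|D−(51/2, 23)|²=25]]
4. D_y = 26  [[BC ⟂ CD ⇒ 9/2x+6y-1011/4=0] ∩ [|D−(51/2, 23)|²=25]]
   so D = (43/2, 26)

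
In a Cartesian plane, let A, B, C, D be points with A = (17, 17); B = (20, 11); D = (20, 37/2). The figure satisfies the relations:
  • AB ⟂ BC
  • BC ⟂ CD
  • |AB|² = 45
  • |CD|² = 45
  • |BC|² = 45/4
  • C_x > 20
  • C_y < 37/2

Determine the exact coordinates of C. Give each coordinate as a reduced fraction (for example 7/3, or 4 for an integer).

C = (23, 25/2)

1. C_x = 23  [[AB ⟂ BC ⇒ 3x-6y+6=0] ∩ [|C−(20, 37/2)|²=45]]
2. C_y = 25/2  [[AB ⟂ BC ⇒ 3x-6y+6=0] ∩ [|C−(20, 37/2)|²=45]]
   so C = (23, 25/2)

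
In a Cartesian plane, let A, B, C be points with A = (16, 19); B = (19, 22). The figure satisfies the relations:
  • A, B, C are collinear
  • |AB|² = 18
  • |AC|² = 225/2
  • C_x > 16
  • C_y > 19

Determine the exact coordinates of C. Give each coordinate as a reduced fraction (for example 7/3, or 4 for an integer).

C = (47/2, 53/2)

1. C_x = 47/2  [[A, B, C are collinear ⇒ -3x+3y-9=0] ∩ [|C−(16, 19)|²=225/2]]
2. C_y = 53/2  [[A, B, C are collinear ⇒ -3x+3y-9=0] ∩ [|C−(16, 19)|²=225/2]]
   so C = (47/2, 53/2)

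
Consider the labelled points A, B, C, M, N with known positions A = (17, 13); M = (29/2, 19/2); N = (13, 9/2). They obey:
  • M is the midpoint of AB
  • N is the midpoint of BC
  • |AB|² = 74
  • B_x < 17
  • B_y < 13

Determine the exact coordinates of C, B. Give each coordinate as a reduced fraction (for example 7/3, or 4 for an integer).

C = (14, 3)
B = (12, 6)

1. B_x = 12  [B = 2·M−A = 2·(29/2, 19/2)−(17, 13)]
2. B_y = 6  [B = 2·M−A = 2·(29/2, 19/2)−(17, 13)]
   so B = (12, 6)
3. C_x = 14  [C = 2·N−B = 2·(13, 9/2)−(12, 6)]
4. C_y = 3  [C = 2·N−B = 2·(13, 9/2)−(12, 6)]
   so C = (14, 3)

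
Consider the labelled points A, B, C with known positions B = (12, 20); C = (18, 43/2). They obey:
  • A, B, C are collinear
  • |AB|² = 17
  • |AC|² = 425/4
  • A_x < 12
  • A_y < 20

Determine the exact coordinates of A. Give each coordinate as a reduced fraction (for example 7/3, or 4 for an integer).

A = (8, 19)

1. A_x = 8  [[A, B, C are collinear ⇒ -3/2x+6y-102=0] ∩ [|A−(12, 20)|²=17]]
2. A_y = 19  [[A, B, C are collinear ⇒ -3/2x+6y-102=0] ∩ [|A−(12, 20)|²=17]]
   so A = (8, 19)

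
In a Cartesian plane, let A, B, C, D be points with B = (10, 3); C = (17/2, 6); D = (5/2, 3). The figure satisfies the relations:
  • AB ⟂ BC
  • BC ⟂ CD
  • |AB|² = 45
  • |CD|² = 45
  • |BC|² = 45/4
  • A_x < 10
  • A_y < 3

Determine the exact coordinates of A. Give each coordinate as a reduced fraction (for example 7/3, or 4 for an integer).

1. A_x = 4  [[AB ⟂ BC ⇒ 3/2x-3y-6=0] ∩ [|A−(10, 3)|²=45]]
2. A_y = 0  [[AB ⟂ BC ⇒ 3/2x-3y-6=0] ∩ [|A−(10, 3)|²=45]]
   so A = (4, 0)

A = (4, 0)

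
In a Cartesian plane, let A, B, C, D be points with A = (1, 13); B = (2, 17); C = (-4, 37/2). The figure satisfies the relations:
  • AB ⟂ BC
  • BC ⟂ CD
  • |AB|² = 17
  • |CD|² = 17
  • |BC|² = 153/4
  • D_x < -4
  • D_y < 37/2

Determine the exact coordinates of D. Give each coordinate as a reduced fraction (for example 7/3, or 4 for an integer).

D = (-5, 29/2)

1. D_x = -5  [[BC ⟂ CD ⇒ -6x+3/2y-207/4=0] ∩ [|D−(-4, 37/2)|²=17]]
2. D_y = 29/2  [[BC ⟂ CD ⇒ -6x+3/2y-207/4=0] ∩ [|D−(-4, 37/2)|²=17]]
   so D = (-5, 29/2)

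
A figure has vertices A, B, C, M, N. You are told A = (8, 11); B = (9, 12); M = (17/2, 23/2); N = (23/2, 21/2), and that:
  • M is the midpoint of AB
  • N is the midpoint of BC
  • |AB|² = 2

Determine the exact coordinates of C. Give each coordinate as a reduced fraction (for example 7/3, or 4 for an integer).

C = (14, 9)

1. C_x = 14  [C = 2·N−B = 2·(23/2, 21/2)−(9, 12)]
2. C_y = 9  [C = 2·N−B = 2·(23/2, 21/2)−(9, 12)]
   so C = (14, 9)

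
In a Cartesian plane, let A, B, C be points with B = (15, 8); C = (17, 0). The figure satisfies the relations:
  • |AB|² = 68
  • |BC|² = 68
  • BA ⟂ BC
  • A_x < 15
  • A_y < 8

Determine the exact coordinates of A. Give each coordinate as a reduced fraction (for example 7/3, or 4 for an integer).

A = (7, 6)

1. A_x = 7  [[BA ⟂ BC ⇒ 2x-8y+34=0] ∩ [|A−(15, 8)|²=68]]
2. A_y = 6  [[BA ⟂ BC ⇒ 2x-8y+34=0] ∩ [|A−(15, 8)|²=68]]
   so A = (7, 6)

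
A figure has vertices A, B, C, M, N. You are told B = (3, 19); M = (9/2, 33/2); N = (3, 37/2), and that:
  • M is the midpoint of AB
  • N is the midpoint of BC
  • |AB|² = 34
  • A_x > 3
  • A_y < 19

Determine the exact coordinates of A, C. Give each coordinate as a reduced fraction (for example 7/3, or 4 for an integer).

A = (6, 14)
C = (3, 18)

1. A_x = 6  [A = 2·M−B = 2·(9/2, 33/2)−(3, 19)]
2. A_y = 14  [A = 2·M−B = 2·(9/2, 33/2)−(3, 19)]
   so A = (6, 14)
3. C_x = 3  [C = 2·N−B = 2·(3, 37/2)−(3, 19)]
4. C_y = 18  [C = 2·N−B = 2·(3, 37/2)−(3, 19)]
   so C = (3, 18)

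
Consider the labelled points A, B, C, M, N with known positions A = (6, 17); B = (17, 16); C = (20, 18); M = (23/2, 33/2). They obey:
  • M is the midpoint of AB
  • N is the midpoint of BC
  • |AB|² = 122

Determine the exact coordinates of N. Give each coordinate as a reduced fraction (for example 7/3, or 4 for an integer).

1. N_x = 37/2  [2·N = B+C = (17, 16)+(20, 18)]
2. N_y = 17  [2·N = B+C = (17, 16)+(20, 18)]
   so N = (37/2, 17)

N = (37/2, 17)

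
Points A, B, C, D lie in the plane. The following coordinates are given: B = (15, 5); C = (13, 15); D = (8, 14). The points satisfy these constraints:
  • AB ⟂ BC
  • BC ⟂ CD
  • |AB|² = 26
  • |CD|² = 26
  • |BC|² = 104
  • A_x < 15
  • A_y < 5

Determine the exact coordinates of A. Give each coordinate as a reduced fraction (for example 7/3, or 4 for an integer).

A = (10, 4)

1. A_x = 10  [[AB ⟂ BC ⇒ 2x-10y+20=0] ∩ [|A−(15, 5)|²=26]]
2. A_y = 4  [[AB ⟂ BC ⇒ 2x-10y+20=0] ∩ [|A−(15, 5)|²=26]]
   so A = (10, 4)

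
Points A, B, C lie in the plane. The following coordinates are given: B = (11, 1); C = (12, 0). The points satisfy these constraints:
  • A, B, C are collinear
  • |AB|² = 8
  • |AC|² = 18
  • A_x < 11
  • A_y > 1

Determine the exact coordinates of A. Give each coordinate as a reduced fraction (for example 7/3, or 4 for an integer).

1. A_x = 9  [[A, B, C are collinear ⇒ 1x+1y-12=0] ∩ [|A−(11, 1)|²=8]]
2. A_y = 3  [[A, B, C are collinear ⇒ 1x+1y-12=0] ∩ [|A−(11, 1)|²=8]]
   so A = (9, 3)

A = (9, 3)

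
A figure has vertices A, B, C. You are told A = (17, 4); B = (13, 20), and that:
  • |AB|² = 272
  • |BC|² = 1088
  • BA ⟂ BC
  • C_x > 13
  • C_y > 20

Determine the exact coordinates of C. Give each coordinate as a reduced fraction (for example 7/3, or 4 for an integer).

C = (45, 28)

1. C_x = 45  [[BA ⟂ BC ⇒ 4x-16y+268=0] ∩ [|C−(13, 20)|²=1088]]
2. C_y = 28  [[BA ⟂ BC ⇒ 4x-16y+268=0] ∩ [|C−(13, 20)|²=1088]]
   so C = (45, 28)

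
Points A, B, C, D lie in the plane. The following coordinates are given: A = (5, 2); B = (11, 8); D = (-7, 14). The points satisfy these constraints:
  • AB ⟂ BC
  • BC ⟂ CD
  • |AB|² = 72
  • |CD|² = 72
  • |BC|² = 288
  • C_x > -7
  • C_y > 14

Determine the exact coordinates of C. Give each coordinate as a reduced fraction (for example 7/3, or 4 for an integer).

C = (-1, 20)

1. C_x = -1  [[AB ⟂ BC ⇒ 6x+6y-114=0] ∩ [|C−(-7, 14)|²=72]]
2. C_y = 20  [[AB ⟂ BC ⇒ 6x+6y-114=0] ∩ [|C−(-7, 14)|²=72]]
   so C = (-1, 20)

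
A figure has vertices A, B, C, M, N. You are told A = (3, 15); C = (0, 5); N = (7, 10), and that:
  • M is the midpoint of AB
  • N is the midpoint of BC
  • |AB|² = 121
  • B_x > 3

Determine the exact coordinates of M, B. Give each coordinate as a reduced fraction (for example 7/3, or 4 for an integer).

1. B_x = 14  [B = 2·N−C = 2·(7, 10)−(0, 5)]
2. B_y = 15  [B = 2·N−C = 2·(7, 10)−(0, 5)]
   so B = (14, 15)
3. M_x = 17/2  [2·M = A+B = (3, 15)+(14, 15)]
4. M_y = 15  [2·M = A+B = (3, 15)+(14, 15)]
   so M = (17/2, 15)

M = (17/2, 15)
B = (14, 15)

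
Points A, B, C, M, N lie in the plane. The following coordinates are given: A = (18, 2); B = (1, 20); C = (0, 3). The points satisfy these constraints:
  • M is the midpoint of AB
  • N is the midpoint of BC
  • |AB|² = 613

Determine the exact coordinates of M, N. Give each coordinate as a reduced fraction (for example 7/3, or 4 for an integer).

1. M_x = 19/2  [2·M = A+B = (18, 2)+(1, 20)]
2. M_y = 11  [2·M = A+B = (18, 2)+(1, 20)]
   so M = (19/2, 11)
3. N_x = 1/2  [2·N = B+C = (1, 20)+(0, 3)]
4. N_y = 23/2  [2·N = B+C = (1, 20)+(0, 3)]
   so N = (1/2, 23/2)

M = (19/2, 11)
N = (1/2, 23/2)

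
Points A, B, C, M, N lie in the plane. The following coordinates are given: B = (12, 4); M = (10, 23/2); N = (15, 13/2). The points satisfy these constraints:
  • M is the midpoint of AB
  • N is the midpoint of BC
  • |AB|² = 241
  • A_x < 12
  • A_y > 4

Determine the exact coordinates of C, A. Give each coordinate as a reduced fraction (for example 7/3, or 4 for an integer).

C = (18, 9)
A = (8, 19)

1. A_x = 8  [A = 2·M−B = 2·(10, 23/2)−(12, 4)]
2. A_y = 19  [A = 2·M−B = 2·(10, 23/2)−(12, 4)]
   so A = (8, 19)
3. C_x = 18  [C = 2·N−B = 2·(15, 13/2)−(12, 4)]
4. C_y = 9  [C = 2·N−B = 2·(15, 13/2)−(12, 4)]
   so C = (18, 9)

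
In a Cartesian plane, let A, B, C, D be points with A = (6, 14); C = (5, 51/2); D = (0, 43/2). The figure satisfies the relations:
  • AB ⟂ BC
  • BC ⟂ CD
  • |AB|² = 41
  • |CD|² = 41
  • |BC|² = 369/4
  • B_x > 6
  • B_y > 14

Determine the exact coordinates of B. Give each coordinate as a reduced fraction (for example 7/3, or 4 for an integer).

1. B_x = 11  [[BC ⟂ CD ⇒ 5x+4y-127=0] ∩ [|B−(6, 14)|²=41]]
2. B_y = 18  [[BC ⟂ CD ⇒ 5x+4y-127=0] ∩ [|B−(6, 14)|²=41]]
   so B = (11, 18)

B = (11, 18)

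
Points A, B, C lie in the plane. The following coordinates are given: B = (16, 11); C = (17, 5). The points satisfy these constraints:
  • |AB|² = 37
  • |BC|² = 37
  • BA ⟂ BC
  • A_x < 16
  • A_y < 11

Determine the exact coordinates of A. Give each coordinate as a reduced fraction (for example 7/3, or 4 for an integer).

1. A_x = 10  [[BA ⟂ BC ⇒ 1x-6y+50=0] ∩ [|A−(16, 11)|²=37]]
2. A_y = 10  [[BA ⟂ BC ⇒ 1x-6y+50=0] ∩ [|A−(16, 11)|²=37]]
   so A = (10, 10)

A = (10, 10)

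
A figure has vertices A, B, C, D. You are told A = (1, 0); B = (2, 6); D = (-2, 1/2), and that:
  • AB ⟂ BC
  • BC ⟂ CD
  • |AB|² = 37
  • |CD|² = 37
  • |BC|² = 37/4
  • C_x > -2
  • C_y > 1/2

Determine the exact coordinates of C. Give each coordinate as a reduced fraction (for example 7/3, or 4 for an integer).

1. C_x = -1  [[AB ⟂ BC ⇒ 1x+6y-38=0] ∩ [|C−(-2, 1/2)|²=37]]
2. C_y = 13/2  [[AB ⟂ BC ⇒ 1x+6y-38=0] ∩ [|C−(-2, 1/2)|²=37]]
   so C = (-1, 13/2)

C = (-1, 13/2)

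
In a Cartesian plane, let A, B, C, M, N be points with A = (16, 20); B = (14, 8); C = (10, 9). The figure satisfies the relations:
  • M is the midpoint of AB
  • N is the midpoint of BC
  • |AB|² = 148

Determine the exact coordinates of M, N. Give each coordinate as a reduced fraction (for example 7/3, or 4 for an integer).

M = (15, 14)
N = (12, 17/2)

1. M_x = 15  [2·M = A+B = (16, 20)+(14, 8)]
2. M_y = 14  [2·M = A+B = (16, 20)+(14, 8)]
   so M = (15, 14)
3. N_x = 12  [2·N = B+C = (14, 8)+(10, 9)]
4. N_y = 17/2  [2·N = B+C = (14, 8)+(10, 9)]
   so N = (12, 17/2)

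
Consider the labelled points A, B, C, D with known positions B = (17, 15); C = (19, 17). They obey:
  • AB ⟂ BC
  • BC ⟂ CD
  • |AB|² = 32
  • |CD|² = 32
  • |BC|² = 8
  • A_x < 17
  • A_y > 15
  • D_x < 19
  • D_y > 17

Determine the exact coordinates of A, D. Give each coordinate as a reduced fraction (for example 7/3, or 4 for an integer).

A = (13, 19)
D = (15, 21)

1. A_x = 13  [[AB ⟂ BC ⇒ -2x-2y+64=0] ∩ [|A−(17, 15)|²=32]]
2. A_y = 19  [[AB ⟂ BC ⇒ -2x-2y+64=0] ∩ [|A−(17, 15)|²=32]]
   so A = (13, 19)
3. D_x = 15  [[BC ⟂ CD ⇒ 2x+2y-72=0] ∩ [|D−(19, 17)|²=32]]
4. D_y = 21  [[BC ⟂ CD ⇒ 2x+2y-72=0] ∩ [|D−(19, 17)|²=32]]
   so D = (15, 21)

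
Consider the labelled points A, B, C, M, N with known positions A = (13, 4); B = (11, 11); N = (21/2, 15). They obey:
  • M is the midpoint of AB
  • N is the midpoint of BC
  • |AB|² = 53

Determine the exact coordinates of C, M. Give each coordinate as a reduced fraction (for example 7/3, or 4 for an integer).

C = (10, 19)
M = (12, 15/2)

1. M_x = 12  [2·M = A+B = (13, 4)+(11, 11)]
2. M_y = 15/2  [2·M = A+B = (13, 4)+(11, 11)]
   so M = (12, 15/2)
3. C_x = 10  [C = 2·N−B = 2·(21/2, 15)−(11, 11)]
4. C_y = 19  [C = 2·N−B = 2·(21/2, 15)−(11, 11)]
   so C = (10, 19)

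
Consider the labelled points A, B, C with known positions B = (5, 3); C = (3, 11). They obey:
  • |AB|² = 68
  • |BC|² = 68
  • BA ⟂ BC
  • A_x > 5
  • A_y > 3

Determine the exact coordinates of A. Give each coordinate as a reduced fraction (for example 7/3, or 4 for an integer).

A = (13, 5)

1. A_x = 13  [[BA ⟂ BC ⇒ -2x+8y-14=0] ∩ [|A−(5, 3)|²=68]]
2. A_y = 5  [[BA ⟂ BC ⇒ -2x+8y-14=0] ∩ [|A−(5, 3)|²=68]]
   so A = (13, 5)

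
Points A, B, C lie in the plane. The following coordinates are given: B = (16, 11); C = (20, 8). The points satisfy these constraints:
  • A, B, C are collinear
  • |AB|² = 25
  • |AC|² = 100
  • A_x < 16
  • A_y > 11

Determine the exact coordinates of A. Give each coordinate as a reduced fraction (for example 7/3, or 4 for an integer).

A = (12, 14)

1. A_x = 12  [[A, B, C are collinear ⇒ 3x+4y-92=0] ∩ [|A−(16, 11)|²=25]]
2. A_y = 14  [[A, B, C are collinear ⇒ 3x+4y-92=0] ∩ [|A−(16, 11)|²=25]]
   so A = (12, 14)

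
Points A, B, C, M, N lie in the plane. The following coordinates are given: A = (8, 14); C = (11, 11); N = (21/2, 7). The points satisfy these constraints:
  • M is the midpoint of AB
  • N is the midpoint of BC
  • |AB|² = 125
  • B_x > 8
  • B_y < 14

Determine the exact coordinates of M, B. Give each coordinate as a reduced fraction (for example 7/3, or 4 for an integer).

M = (9, 17/2)
B = (10, 3)

1. B_x = 10  [B = 2·N−C = 2·(21/2, 7)−(11, 11)]
2. B_y = 3  [B = 2·N−C = 2·(21/2, 7)−(11, 11)]
   so B = (10, 3)
3. M_x = 9  [2·M = A+B = (8, 14)+(10, 3)]
4. M_y = 17/2  [2·M = A+B = (8, 14)+(10, 3)]
   so M = (9, 17/2)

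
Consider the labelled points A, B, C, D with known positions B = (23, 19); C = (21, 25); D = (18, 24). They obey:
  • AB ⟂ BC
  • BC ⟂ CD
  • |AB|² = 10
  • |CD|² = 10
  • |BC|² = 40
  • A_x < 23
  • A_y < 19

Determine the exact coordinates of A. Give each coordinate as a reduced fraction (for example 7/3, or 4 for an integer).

A = (20, 18)

1. A_x = 20  [[AB ⟂ BC ⇒ 2x-6y+68=0] ∩ [|A−(23, 19)|²=10]]
2. A_y = 18  [[AB ⟂ BC ⇒ 2x-6y+68=0] ∩ [|A−(23, 19)|²=10]]
   so A = (20, 18)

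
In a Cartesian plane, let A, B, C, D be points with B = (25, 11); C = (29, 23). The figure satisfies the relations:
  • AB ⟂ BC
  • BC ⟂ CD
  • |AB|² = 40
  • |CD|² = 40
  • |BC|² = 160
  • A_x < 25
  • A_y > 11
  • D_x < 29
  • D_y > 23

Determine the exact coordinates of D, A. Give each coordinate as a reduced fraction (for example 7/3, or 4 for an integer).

1. D_x = 23  [[BC ⟂ CD ⇒ 4x+12y-392=0] ∩ [|D−(29, 23)|²=40]]
2. D_y = 25  [[BC ⟂ CD ⇒ 4x+12y-392=0] ∩ [|D−(29, 23)|²=40]]
   so D = (23, 25)
3. A_x = 19  [[AB ⟂ BC ⇒ -4x-12y+232=0] ∩ [|A−(25, 11)|²=40]]
4. A_y = 13  [[AB ⟂ BC ⇒ -4x-12y+232=0] ∩ [|A−(25, 11)|²=40]]
   so A = (19, 13)

D = (23, 25)
A = (19, 13)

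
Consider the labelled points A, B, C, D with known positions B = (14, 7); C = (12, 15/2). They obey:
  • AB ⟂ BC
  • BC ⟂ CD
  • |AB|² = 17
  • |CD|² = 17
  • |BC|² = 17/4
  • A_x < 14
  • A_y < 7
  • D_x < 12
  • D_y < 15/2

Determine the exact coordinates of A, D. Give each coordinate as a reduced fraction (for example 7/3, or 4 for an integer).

A = (13, 3)
D = (11, 7/2)

1. A_x = 13  [[AB ⟂ BC ⇒ 2x-1/2y-49/2=0] ∩ [|A−(14, 7)|²=17]]
2. A_y = 3  [[AB ⟂ BC ⇒ 2x-1/2y-49/2=0] ∩ [|A−(14, 7)|²=17]]
   so A = (13, 3)
3. D_x = 11  [[BC ⟂ CD ⇒ -2x+1/2y+81/4=0] ∩ [|D−(12, 15/2)|²=17]]
4. D_y = 7/2  [[BC ⟂ CD ⇒ -2x+1/2y+81/4=0] ∩ [|D−(12, 15/2)|²=17]]
   so D = (11, 7/2)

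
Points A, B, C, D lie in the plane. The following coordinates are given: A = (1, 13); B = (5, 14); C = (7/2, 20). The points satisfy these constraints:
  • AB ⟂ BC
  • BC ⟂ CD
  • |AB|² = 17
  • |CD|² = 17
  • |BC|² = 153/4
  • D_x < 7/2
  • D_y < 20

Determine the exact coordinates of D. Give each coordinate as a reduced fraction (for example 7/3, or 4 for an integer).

1. D_x = -1/2  [[BC ⟂ CD ⇒ -3/2x+6y-459/4=0] ∩ [|D−(7/2, 20)|²=17]]
2. D_y = 19  [[BC ⟂ CD ⇒ -3/2x+6y-459/4=0] ∩ [|D−(7/2, 20)|²=17]]
   so D = (-1/2, 19)

D = (-1/2, 19)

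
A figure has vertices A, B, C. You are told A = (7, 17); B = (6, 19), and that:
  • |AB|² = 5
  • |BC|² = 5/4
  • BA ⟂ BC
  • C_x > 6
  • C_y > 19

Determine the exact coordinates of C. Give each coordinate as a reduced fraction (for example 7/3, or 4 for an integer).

1. C_x = 7  [[BA ⟂ BC ⇒ 1x-2y+32=0] ∩ [|C−(6, 19)|²=5/4]]
2. C_y = 39/2  [[BA ⟂ BC ⇒ 1x-2y+32=0] ∩ [|C−(6, 19)|²=5/4]]
   so C = (7, 39/2)

C = (7, 39/2)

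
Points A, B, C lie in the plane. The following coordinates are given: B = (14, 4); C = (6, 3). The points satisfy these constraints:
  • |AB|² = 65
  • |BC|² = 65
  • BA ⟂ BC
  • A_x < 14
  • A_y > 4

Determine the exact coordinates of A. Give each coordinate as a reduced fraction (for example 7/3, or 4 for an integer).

A = (13, 12)

1. A_x = 13  [[BA ⟂ BC ⇒ -8x-1y+116=0] ∩ [|A−(14, 4)|²=65]]
2. A_y = 12  [[BA ⟂ BC ⇒ -8x-1y+116=0] ∩ [|A−(14, 4)|²=65]]
   so A = (13, 12)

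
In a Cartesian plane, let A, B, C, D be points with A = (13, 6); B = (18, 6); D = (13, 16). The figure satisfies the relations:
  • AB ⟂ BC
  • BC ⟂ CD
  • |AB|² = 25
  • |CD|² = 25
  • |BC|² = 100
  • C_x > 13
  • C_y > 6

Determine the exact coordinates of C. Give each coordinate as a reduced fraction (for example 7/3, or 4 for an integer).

C = (18, 16)

1. C_x = 18  [[AB ⟂ BC ⇒ 5x-90=0] ∩ [|C−(13, 16)|²=25]]
2. C_y = 16  [[AB ⟂ BC ⇒ 5x-90=0] ∩ [|C−(13, 16)|²=25]]
   so C = (18, 16)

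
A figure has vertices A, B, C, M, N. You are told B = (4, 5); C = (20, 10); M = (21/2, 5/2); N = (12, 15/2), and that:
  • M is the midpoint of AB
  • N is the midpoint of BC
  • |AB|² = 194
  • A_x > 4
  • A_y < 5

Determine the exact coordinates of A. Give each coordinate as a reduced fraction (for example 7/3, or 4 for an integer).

A = (17, 0)

1. A_x = 17  [A = 2·M−B = 2·(21/2, 5/2)−(4, 5)]
2. A_y = 0  [A = 2·M−B = 2·(21/2, 5/2)−(4, 5)]
   so A = (17, 0)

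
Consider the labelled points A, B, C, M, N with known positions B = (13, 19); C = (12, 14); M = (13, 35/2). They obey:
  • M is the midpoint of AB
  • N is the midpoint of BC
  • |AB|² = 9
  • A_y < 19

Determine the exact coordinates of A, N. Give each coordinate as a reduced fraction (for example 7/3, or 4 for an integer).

A = (13, 16)
N = (25/2, 33/2)

1. A_x = 13  [A = 2·M−B = 2·(13, 35/2)−(13, 19)]
2. A_y = 16  [A = 2·M−B = 2·(13, 35/2)−(13, 19)]
   so A = (13, 16)
3. N_x = 25/2  [2·N = B+C = (13, 19)+(12, 14)]
4. N_y = 33/2  [2·N = B+C = (13, 19)+(12, 14)]
   so N = (25/2, 33/2)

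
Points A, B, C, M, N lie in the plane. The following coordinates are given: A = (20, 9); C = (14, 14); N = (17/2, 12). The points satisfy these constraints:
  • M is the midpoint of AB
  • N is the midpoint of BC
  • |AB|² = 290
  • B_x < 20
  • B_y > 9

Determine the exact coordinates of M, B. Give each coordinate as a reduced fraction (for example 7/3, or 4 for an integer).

1. B_x = 3  [B = 2·N−C = 2·(17/2, 12)−(14, 14)]
2. B_y = 10  [B = 2·N−C = 2·(17/2, 12)−(14, 14)]
   so B = (3, 10)
3. M_x = 23/2  [2·M = A+B = (20, 9)+(3, 10)]
4. M_y = 19/2  [2·M = A+B = (20, 9)+(3, 10)]
   so M = (23/2, 19/2)

M = (23/2, 19/2)
B = (3, 10)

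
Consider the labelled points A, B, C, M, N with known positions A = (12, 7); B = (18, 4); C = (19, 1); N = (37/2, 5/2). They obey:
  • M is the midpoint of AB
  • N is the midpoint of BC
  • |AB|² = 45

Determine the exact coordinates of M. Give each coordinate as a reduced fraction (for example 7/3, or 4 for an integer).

1. M_x = 15  [2·M = A+B = (12, 7)+(18, 4)]
2. M_y = 11/2  [2·M = A+B = (12, 7)+(18, 4)]
   so M = (15, 11/2)

M = (15, 11/2)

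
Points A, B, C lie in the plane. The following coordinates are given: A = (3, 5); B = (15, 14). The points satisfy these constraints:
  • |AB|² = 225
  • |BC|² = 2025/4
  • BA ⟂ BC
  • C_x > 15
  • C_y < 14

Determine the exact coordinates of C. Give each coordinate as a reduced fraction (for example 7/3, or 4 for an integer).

C = (57/2, -4)

1. C_x = 57/2  [[BA ⟂ BC ⇒ -12x-9y+306=0] ∩ [|C−(15, 14)|²=2025/4]]
2. C_y = -4  [[BA ⟂ BC ⇒ -12x-9y+306=0] ∩ [|C−(15, 14)|²=2025/4]]
   so C = (57/2, -4)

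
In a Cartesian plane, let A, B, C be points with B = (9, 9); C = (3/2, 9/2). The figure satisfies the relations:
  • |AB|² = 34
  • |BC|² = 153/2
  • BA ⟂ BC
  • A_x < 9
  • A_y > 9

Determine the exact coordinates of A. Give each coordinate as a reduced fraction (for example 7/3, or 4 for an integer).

A = (6, 14)

1. A_x = 6  [[BA ⟂ BC ⇒ -15/2x-9/2y+108=0] ∩ [|A−(9, 9)|²=34]]
2. A_y = 14  [[BA ⟂ BC ⇒ -15/2x-9/2y+108=0] ∩ [|A−(9, 9)|²=34]]
   so A = (6, 14)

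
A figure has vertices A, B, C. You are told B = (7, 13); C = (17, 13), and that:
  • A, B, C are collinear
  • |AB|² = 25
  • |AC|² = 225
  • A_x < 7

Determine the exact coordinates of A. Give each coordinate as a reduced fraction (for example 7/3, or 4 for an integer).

1. A_x = 2  [[A, B, C are collinear ⇒ 10y-130=0] ∩ [|A−(7, 13)|²=25]]
2. A_y = 13  [[A, B, C are collinear ⇒ 10y-130=0] ∩ [|A−(7, 13)|²=25]]
   so A = (2, 13)

A = (2, 13)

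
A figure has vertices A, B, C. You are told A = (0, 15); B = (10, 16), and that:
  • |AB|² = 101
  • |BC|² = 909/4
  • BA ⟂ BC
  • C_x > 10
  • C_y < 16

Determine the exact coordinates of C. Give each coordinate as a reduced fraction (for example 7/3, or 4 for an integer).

C = (23/2, 1)

1. C_x = 23/2  [[BA ⟂ BC ⇒ -10x-1y+116=0] ∩ [|C−(10, 16)|²=909/4]]
2. C_y = 1  [[BA ⟂ BC ⇒ -10x-1y+116=0] ∩ [|C−(10, 16)|²=909/4]]
   so C = (23/2, 1)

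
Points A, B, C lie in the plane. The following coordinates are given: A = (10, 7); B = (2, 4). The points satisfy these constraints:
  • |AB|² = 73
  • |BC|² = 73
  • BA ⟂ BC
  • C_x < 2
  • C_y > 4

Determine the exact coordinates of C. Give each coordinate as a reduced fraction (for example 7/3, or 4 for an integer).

C = (-1, 12)

1. C_x = -1  [[BA ⟂ BC ⇒ 8x+3y-28=0] ∩ [|C−(2, 4)|²=73]]
2. C_y = 12  [[BA ⟂ BC ⇒ 8x+3y-28=0] ∩ [|C−(2, 4)|²=73]]
   so C = (-1, 12)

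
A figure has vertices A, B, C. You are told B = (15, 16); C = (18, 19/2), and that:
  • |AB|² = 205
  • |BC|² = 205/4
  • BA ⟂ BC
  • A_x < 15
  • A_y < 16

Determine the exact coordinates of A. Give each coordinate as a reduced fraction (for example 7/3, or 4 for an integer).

A = (2, 10)

1. A_x = 2  [[BA ⟂ BC ⇒ 3x-13/2y+59=0] ∩ [|A−(15, 16)|²=205]]
2. A_y = 10  [[BA ⟂ BC ⇒ 3x-13/2y+59=0] ∩ [|A−(15, 16)|²=205]]
   so A = (2, 10)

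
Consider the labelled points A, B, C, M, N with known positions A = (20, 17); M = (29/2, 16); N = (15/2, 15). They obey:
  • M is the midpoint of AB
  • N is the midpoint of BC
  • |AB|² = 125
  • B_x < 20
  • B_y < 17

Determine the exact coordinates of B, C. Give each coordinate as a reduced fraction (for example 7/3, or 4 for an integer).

1. B_x = 9  [B = 2·M−A = 2·(29/2, 16)−(20, 17)]
2. B_y = 15  [B = 2·M−A = 2·(29/2, 16)−(20, 17)]
   so B = (9, 15)
3. C_x = 6  [C = 2·N−B = 2·(15/2, 15)−(9, 15)]
4. C_y = 15  [C = 2·N−B = 2·(15/2, 15)−(9, 15)]
   so C = (6, 15)

B = (9, 15)
C = (6, 15)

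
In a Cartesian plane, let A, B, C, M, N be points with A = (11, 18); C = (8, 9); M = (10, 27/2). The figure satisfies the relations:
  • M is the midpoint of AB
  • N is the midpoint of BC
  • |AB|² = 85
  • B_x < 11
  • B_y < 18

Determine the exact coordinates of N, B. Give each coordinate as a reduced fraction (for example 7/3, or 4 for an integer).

1. B_x = 9  [B = 2·M−A = 2·(10, 27/2)−(11, 18)]
2. B_y = 9  [B = 2·M−A = 2·(10, 27/2)−(11, 18)]
   so B = (9, 9)
3. N_x = 17/2  [2·N = B+C = (9, 9)+(8, 9)]
4. N_y = 9  [2·N = B+C = (9, 9)+(8, 9)]
   so N = (17/2, 9)

N = (17/2, 9)
B = (9, 9)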